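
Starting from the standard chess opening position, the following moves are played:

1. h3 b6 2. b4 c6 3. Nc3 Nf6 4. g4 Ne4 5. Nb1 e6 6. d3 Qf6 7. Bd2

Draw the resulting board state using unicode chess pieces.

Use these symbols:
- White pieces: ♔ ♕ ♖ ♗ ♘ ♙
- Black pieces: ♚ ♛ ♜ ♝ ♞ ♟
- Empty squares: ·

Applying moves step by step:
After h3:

♜ ♞ ♝ ♛ ♚ ♝ ♞ ♜
♟ ♟ ♟ ♟ ♟ ♟ ♟ ♟
· · · · · · · ·
· · · · · · · ·
· · · · · · · ·
· · · · · · · ♙
♙ ♙ ♙ ♙ ♙ ♙ ♙ ·
♖ ♘ ♗ ♕ ♔ ♗ ♘ ♖


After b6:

♜ ♞ ♝ ♛ ♚ ♝ ♞ ♜
♟ · ♟ ♟ ♟ ♟ ♟ ♟
· ♟ · · · · · ·
· · · · · · · ·
· · · · · · · ·
· · · · · · · ♙
♙ ♙ ♙ ♙ ♙ ♙ ♙ ·
♖ ♘ ♗ ♕ ♔ ♗ ♘ ♖


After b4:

♜ ♞ ♝ ♛ ♚ ♝ ♞ ♜
♟ · ♟ ♟ ♟ ♟ ♟ ♟
· ♟ · · · · · ·
· · · · · · · ·
· ♙ · · · · · ·
· · · · · · · ♙
♙ · ♙ ♙ ♙ ♙ ♙ ·
♖ ♘ ♗ ♕ ♔ ♗ ♘ ♖


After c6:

♜ ♞ ♝ ♛ ♚ ♝ ♞ ♜
♟ · · ♟ ♟ ♟ ♟ ♟
· ♟ ♟ · · · · ·
· · · · · · · ·
· ♙ · · · · · ·
· · · · · · · ♙
♙ · ♙ ♙ ♙ ♙ ♙ ·
♖ ♘ ♗ ♕ ♔ ♗ ♘ ♖


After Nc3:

♜ ♞ ♝ ♛ ♚ ♝ ♞ ♜
♟ · · ♟ ♟ ♟ ♟ ♟
· ♟ ♟ · · · · ·
· · · · · · · ·
· ♙ · · · · · ·
· · ♘ · · · · ♙
♙ · ♙ ♙ ♙ ♙ ♙ ·
♖ · ♗ ♕ ♔ ♗ ♘ ♖


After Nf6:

♜ ♞ ♝ ♛ ♚ ♝ · ♜
♟ · · ♟ ♟ ♟ ♟ ♟
· ♟ ♟ · · ♞ · ·
· · · · · · · ·
· ♙ · · · · · ·
· · ♘ · · · · ♙
♙ · ♙ ♙ ♙ ♙ ♙ ·
♖ · ♗ ♕ ♔ ♗ ♘ ♖


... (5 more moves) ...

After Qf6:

♜ ♞ ♝ · ♚ ♝ · ♜
♟ · · ♟ · ♟ ♟ ♟
· ♟ ♟ · ♟ ♛ · ·
· · · · · · · ·
· ♙ · · ♞ · ♙ ·
· · · ♙ · · · ♙
♙ · ♙ · ♙ ♙ · ·
♖ ♘ ♗ ♕ ♔ ♗ ♘ ♖


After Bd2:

♜ ♞ ♝ · ♚ ♝ · ♜
♟ · · ♟ · ♟ ♟ ♟
· ♟ ♟ · ♟ ♛ · ·
· · · · · · · ·
· ♙ · · ♞ · ♙ ·
· · · ♙ · · · ♙
♙ · ♙ ♗ ♙ ♙ · ·
♖ ♘ · ♕ ♔ ♗ ♘ ♖



  a b c d e f g h
  ─────────────────
8│♜ ♞ ♝ · ♚ ♝ · ♜│8
7│♟ · · ♟ · ♟ ♟ ♟│7
6│· ♟ ♟ · ♟ ♛ · ·│6
5│· · · · · · · ·│5
4│· ♙ · · ♞ · ♙ ·│4
3│· · · ♙ · · · ♙│3
2│♙ · ♙ ♗ ♙ ♙ · ·│2
1│♖ ♘ · ♕ ♔ ♗ ♘ ♖│1
  ─────────────────
  a b c d e f g h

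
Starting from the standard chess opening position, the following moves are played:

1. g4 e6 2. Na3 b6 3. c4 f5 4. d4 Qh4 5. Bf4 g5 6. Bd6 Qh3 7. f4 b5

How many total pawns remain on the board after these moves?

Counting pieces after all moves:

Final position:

  a b c d e f g h
  ─────────────────
8│♜ ♞ ♝ · ♚ ♝ ♞ ♜│8
7│♟ · ♟ ♟ · · · ♟│7
6│· · · ♗ ♟ · · ·│6
5│· ♟ · · · ♟ ♟ ·│5
4│· · ♙ ♙ · ♙ ♙ ·│4
3│♘ · · · · · · ♛│3
2│♙ ♙ · · ♙ · · ♙│2
1│♖ · · ♕ ♔ ♗ ♘ ♖│1
  ─────────────────
  a b c d e f g h


16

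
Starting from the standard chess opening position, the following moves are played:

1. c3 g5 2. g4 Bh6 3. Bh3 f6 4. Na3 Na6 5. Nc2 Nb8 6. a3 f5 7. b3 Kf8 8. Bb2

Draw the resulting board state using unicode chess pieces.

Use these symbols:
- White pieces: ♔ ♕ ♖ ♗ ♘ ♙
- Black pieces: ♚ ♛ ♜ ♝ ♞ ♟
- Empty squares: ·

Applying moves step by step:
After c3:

♜ ♞ ♝ ♛ ♚ ♝ ♞ ♜
♟ ♟ ♟ ♟ ♟ ♟ ♟ ♟
· · · · · · · ·
· · · · · · · ·
· · · · · · · ·
· · ♙ · · · · ·
♙ ♙ · ♙ ♙ ♙ ♙ ♙
♖ ♘ ♗ ♕ ♔ ♗ ♘ ♖


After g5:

♜ ♞ ♝ ♛ ♚ ♝ ♞ ♜
♟ ♟ ♟ ♟ ♟ ♟ · ♟
· · · · · · · ·
· · · · · · ♟ ·
· · · · · · · ·
· · ♙ · · · · ·
♙ ♙ · ♙ ♙ ♙ ♙ ♙
♖ ♘ ♗ ♕ ♔ ♗ ♘ ♖


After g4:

♜ ♞ ♝ ♛ ♚ ♝ ♞ ♜
♟ ♟ ♟ ♟ ♟ ♟ · ♟
· · · · · · · ·
· · · · · · ♟ ·
· · · · · · ♙ ·
· · ♙ · · · · ·
♙ ♙ · ♙ ♙ ♙ · ♙
♖ ♘ ♗ ♕ ♔ ♗ ♘ ♖


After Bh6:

♜ ♞ ♝ ♛ ♚ · ♞ ♜
♟ ♟ ♟ ♟ ♟ ♟ · ♟
· · · · · · · ♝
· · · · · · ♟ ·
· · · · · · ♙ ·
· · ♙ · · · · ·
♙ ♙ · ♙ ♙ ♙ · ♙
♖ ♘ ♗ ♕ ♔ ♗ ♘ ♖


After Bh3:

♜ ♞ ♝ ♛ ♚ · ♞ ♜
♟ ♟ ♟ ♟ ♟ ♟ · ♟
· · · · · · · ♝
· · · · · · ♟ ·
· · · · · · ♙ ·
· · ♙ · · · · ♗
♙ ♙ · ♙ ♙ ♙ · ♙
♖ ♘ ♗ ♕ ♔ · ♘ ♖


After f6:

♜ ♞ ♝ ♛ ♚ · ♞ ♜
♟ ♟ ♟ ♟ ♟ · · ♟
· · · · · ♟ · ♝
· · · · · · ♟ ·
· · · · · · ♙ ·
· · ♙ · · · · ♗
♙ ♙ · ♙ ♙ ♙ · ♙
♖ ♘ ♗ ♕ ♔ · ♘ ♖


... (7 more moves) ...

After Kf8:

♜ ♞ ♝ ♛ · ♚ ♞ ♜
♟ ♟ ♟ ♟ ♟ · · ♟
· · · · · · · ♝
· · · · · ♟ ♟ ·
· · · · · · ♙ ·
♙ ♙ ♙ · · · · ♗
· · ♘ ♙ ♙ ♙ · ♙
♖ · ♗ ♕ ♔ · ♘ ♖


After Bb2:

♜ ♞ ♝ ♛ · ♚ ♞ ♜
♟ ♟ ♟ ♟ ♟ · · ♟
· · · · · · · ♝
· · · · · ♟ ♟ ·
· · · · · · ♙ ·
♙ ♙ ♙ · · · · ♗
· ♗ ♘ ♙ ♙ ♙ · ♙
♖ · · ♕ ♔ · ♘ ♖



  a b c d e f g h
  ─────────────────
8│♜ ♞ ♝ ♛ · ♚ ♞ ♜│8
7│♟ ♟ ♟ ♟ ♟ · · ♟│7
6│· · · · · · · ♝│6
5│· · · · · ♟ ♟ ·│5
4│· · · · · · ♙ ·│4
3│♙ ♙ ♙ · · · · ♗│3
2│· ♗ ♘ ♙ ♙ ♙ · ♙│2
1│♖ · · ♕ ♔ · ♘ ♖│1
  ─────────────────
  a b c d e f g h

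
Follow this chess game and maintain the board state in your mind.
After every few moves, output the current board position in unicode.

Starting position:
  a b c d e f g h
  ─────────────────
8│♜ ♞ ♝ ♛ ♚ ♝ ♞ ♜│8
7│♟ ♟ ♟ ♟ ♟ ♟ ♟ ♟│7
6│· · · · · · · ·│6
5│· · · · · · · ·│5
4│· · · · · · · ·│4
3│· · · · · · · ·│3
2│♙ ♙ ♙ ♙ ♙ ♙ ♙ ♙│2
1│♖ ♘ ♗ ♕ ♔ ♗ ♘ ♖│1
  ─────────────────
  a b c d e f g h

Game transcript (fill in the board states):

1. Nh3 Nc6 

  a b c d e f g h
  ─────────────────
8│♜ · ♝ ♛ ♚ ♝ ♞ ♜│8
7│♟ ♟ ♟ ♟ ♟ ♟ ♟ ♟│7
6│· · ♞ · · · · ·│6
5│· · · · · · · ·│5
4│· · · · · · · ·│4
3│· · · · · · · ♘│3
2│♙ ♙ ♙ ♙ ♙ ♙ ♙ ♙│2
1│♖ ♘ ♗ ♕ ♔ ♗ · ♖│1
  ─────────────────
  a b c d e f g h

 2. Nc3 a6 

  a b c d e f g h
  ─────────────────
8│♜ · ♝ ♛ ♚ ♝ ♞ ♜│8
7│· ♟ ♟ ♟ ♟ ♟ ♟ ♟│7
6│♟ · ♞ · · · · ·│6
5│· · · · · · · ·│5
4│· · · · · · · ·│4
3│· · ♘ · · · · ♘│3
2│♙ ♙ ♙ ♙ ♙ ♙ ♙ ♙│2
1│♖ · ♗ ♕ ♔ ♗ · ♖│1
  ─────────────────
  a b c d e f g h

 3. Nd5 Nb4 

  a b c d e f g h
  ─────────────────
8│♜ · ♝ ♛ ♚ ♝ ♞ ♜│8
7│· ♟ ♟ ♟ ♟ ♟ ♟ ♟│7
6│♟ · · · · · · ·│6
5│· · · ♘ · · · ·│5
4│· ♞ · · · · · ·│4
3│· · · · · · · ♘│3
2│♙ ♙ ♙ ♙ ♙ ♙ ♙ ♙│2
1│♖ · ♗ ♕ ♔ ♗ · ♖│1
  ─────────────────
  a b c d e f g h

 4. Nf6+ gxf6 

  a b c d e f g h
  ─────────────────
8│♜ · ♝ ♛ ♚ ♝ ♞ ♜│8
7│· ♟ ♟ ♟ ♟ ♟ · ♟│7
6│♟ · · · · ♟ · ·│6
5│· · · · · · · ·│5
4│· ♞ · · · · · ·│4
3│· · · · · · · ♘│3
2│♙ ♙ ♙ ♙ ♙ ♙ ♙ ♙│2
1│♖ · ♗ ♕ ♔ ♗ · ♖│1
  ─────────────────
  a b c d e f g h

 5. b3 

  a b c d e f g h
  ─────────────────
8│♜ · ♝ ♛ ♚ ♝ ♞ ♜│8
7│· ♟ ♟ ♟ ♟ ♟ · ♟│7
6│♟ · · · · ♟ · ·│6
5│· · · · · · · ·│5
4│· ♞ · · · · · ·│4
3│· ♙ · · · · · ♘│3
2│♙ · ♙ ♙ ♙ ♙ ♙ ♙│2
1│♖ · ♗ ♕ ♔ ♗ · ♖│1
  ─────────────────
  a b c d e f g h


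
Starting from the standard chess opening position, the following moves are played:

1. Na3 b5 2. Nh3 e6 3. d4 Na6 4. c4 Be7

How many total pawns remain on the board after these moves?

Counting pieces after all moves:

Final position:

  a b c d e f g h
  ─────────────────
8│♜ · ♝ ♛ ♚ · ♞ ♜│8
7│♟ · ♟ ♟ ♝ ♟ ♟ ♟│7
6│♞ · · · ♟ · · ·│6
5│· ♟ · · · · · ·│5
4│· · ♙ ♙ · · · ·│4
3│♘ · · · · · · ♘│3
2│♙ ♙ · · ♙ ♙ ♙ ♙│2
1│♖ · ♗ ♕ ♔ ♗ · ♖│1
  ─────────────────
  a b c d e f g h


16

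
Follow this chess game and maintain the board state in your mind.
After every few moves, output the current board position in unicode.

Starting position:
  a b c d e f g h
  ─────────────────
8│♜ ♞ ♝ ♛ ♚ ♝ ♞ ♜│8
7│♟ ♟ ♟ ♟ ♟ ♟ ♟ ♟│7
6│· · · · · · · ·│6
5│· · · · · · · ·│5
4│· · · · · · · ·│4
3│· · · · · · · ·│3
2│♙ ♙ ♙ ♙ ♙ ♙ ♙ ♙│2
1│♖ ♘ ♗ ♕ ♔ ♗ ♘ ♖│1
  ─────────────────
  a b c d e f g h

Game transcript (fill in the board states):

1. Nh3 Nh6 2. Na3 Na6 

  a b c d e f g h
  ─────────────────
8│♜ · ♝ ♛ ♚ ♝ · ♜│8
7│♟ ♟ ♟ ♟ ♟ ♟ ♟ ♟│7
6│♞ · · · · · · ♞│6
5│· · · · · · · ·│5
4│· · · · · · · ·│4
3│♘ · · · · · · ♘│3
2│♙ ♙ ♙ ♙ ♙ ♙ ♙ ♙│2
1│♖ · ♗ ♕ ♔ ♗ · ♖│1
  ─────────────────
  a b c d e f g h

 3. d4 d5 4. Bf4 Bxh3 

  a b c d e f g h
  ─────────────────
8│♜ · · ♛ ♚ ♝ · ♜│8
7│♟ ♟ ♟ · ♟ ♟ ♟ ♟│7
6│♞ · · · · · · ♞│6
5│· · · ♟ · · · ·│5
4│· · · ♙ · ♗ · ·│4
3│♘ · · · · · · ♝│3
2│♙ ♙ ♙ · ♙ ♙ ♙ ♙│2
1│♖ · · ♕ ♔ ♗ · ♖│1
  ─────────────────
  a b c d e f g h

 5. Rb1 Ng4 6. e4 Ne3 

  a b c d e f g h
  ─────────────────
8│♜ · · ♛ ♚ ♝ · ♜│8
7│♟ ♟ ♟ · ♟ ♟ ♟ ♟│7
6│♞ · · · · · · ·│6
5│· · · ♟ · · · ·│5
4│· · · ♙ ♙ ♗ · ·│4
3│♘ · · · ♞ · · ♝│3
2│♙ ♙ ♙ · · ♙ ♙ ♙│2
1│· ♖ · ♕ ♔ ♗ · ♖│1
  ─────────────────
  a b c d e f g h

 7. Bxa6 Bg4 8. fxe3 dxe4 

  a b c d e f g h
  ─────────────────
8│♜ · · ♛ ♚ ♝ · ♜│8
7│♟ ♟ ♟ · ♟ ♟ ♟ ♟│7
6│♗ · · · · · · ·│6
5│· · · · · · · ·│5
4│· · · ♙ ♟ ♗ ♝ ·│4
3│♘ · · · ♙ · · ·│3
2│♙ ♙ ♙ · · · ♙ ♙│2
1│· ♖ · ♕ ♔ · · ♖│1
  ─────────────────
  a b c d e f g h

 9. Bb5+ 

  a b c d e f g h
  ─────────────────
8│♜ · · ♛ ♚ ♝ · ♜│8
7│♟ ♟ ♟ · ♟ ♟ ♟ ♟│7
6│· · · · · · · ·│6
5│· ♗ · · · · · ·│5
4│· · · ♙ ♟ ♗ ♝ ·│4
3│♘ · · · ♙ · · ·│3
2│♙ ♙ ♙ · · · ♙ ♙│2
1│· ♖ · ♕ ♔ · · ♖│1
  ─────────────────
  a b c d e f g h


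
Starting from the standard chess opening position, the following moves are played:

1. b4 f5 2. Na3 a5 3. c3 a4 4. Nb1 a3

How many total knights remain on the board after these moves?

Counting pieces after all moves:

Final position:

  a b c d e f g h
  ─────────────────
8│♜ ♞ ♝ ♛ ♚ ♝ ♞ ♜│8
7│· ♟ ♟ ♟ ♟ · ♟ ♟│7
6│· · · · · · · ·│6
5│· · · · · ♟ · ·│5
4│· ♙ · · · · · ·│4
3│♟ · ♙ · · · · ·│3
2│♙ · · ♙ ♙ ♙ ♙ ♙│2
1│♖ ♘ ♗ ♕ ♔ ♗ ♘ ♖│1
  ─────────────────
  a b c d e f g h


4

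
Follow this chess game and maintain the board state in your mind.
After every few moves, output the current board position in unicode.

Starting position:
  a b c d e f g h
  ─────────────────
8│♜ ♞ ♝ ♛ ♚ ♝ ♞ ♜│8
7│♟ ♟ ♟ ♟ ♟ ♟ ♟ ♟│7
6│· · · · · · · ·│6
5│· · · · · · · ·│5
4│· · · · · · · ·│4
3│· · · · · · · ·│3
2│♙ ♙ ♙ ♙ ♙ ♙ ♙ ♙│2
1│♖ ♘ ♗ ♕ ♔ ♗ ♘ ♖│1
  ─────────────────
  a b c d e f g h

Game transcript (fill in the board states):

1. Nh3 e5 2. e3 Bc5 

  a b c d e f g h
  ─────────────────
8│♜ ♞ ♝ ♛ ♚ · ♞ ♜│8
7│♟ ♟ ♟ ♟ · ♟ ♟ ♟│7
6│· · · · · · · ·│6
5│· · ♝ · ♟ · · ·│5
4│· · · · · · · ·│4
3│· · · · ♙ · · ♘│3
2│♙ ♙ ♙ ♙ · ♙ ♙ ♙│2
1│♖ ♘ ♗ ♕ ♔ ♗ · ♖│1
  ─────────────────
  a b c d e f g h

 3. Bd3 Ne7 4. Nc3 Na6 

  a b c d e f g h
  ─────────────────
8│♜ · ♝ ♛ ♚ · · ♜│8
7│♟ ♟ ♟ ♟ ♞ ♟ ♟ ♟│7
6│♞ · · · · · · ·│6
5│· · ♝ · ♟ · · ·│5
4│· · · · · · · ·│4
3│· · ♘ ♗ ♙ · · ♘│3
2│♙ ♙ ♙ ♙ · ♙ ♙ ♙│2
1│♖ · ♗ ♕ ♔ · · ♖│1
  ─────────────────
  a b c d e f g h

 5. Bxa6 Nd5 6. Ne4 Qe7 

  a b c d e f g h
  ─────────────────
8│♜ · ♝ · ♚ · · ♜│8
7│♟ ♟ ♟ ♟ ♛ ♟ ♟ ♟│7
6│♗ · · · · · · ·│6
5│· · ♝ ♞ ♟ · · ·│5
4│· · · · ♘ · · ·│4
3│· · · · ♙ · · ♘│3
2│♙ ♙ ♙ ♙ · ♙ ♙ ♙│2
1│♖ · ♗ ♕ ♔ · · ♖│1
  ─────────────────
  a b c d e f g h

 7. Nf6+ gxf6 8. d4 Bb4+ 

  a b c d e f g h
  ─────────────────
8│♜ · ♝ · ♚ · · ♜│8
7│♟ ♟ ♟ ♟ ♛ ♟ · ♟│7
6│♗ · · · · ♟ · ·│6
5│· · · ♞ ♟ · · ·│5
4│· ♝ · ♙ · · · ·│4
3│· · · · ♙ · · ♘│3
2│♙ ♙ ♙ · · ♙ ♙ ♙│2
1│♖ · ♗ ♕ ♔ · · ♖│1
  ─────────────────
  a b c d e f g h

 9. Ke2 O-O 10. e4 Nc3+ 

  a b c d e f g h
  ─────────────────
8│♜ · ♝ · · ♜ ♚ ·│8
7│♟ ♟ ♟ ♟ ♛ ♟ · ♟│7
6│♗ · · · · ♟ · ·│6
5│· · · · ♟ · · ·│5
4│· ♝ · ♙ ♙ · · ·│4
3│· · ♞ · · · · ♘│3
2│♙ ♙ ♙ · ♔ ♙ ♙ ♙│2
1│♖ · ♗ ♕ · · · ♖│1
  ─────────────────
  a b c d e f g h



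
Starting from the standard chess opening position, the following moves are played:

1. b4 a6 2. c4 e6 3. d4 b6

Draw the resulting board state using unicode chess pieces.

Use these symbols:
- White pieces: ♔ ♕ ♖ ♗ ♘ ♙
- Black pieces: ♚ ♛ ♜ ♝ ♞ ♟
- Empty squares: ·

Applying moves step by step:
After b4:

♜ ♞ ♝ ♛ ♚ ♝ ♞ ♜
♟ ♟ ♟ ♟ ♟ ♟ ♟ ♟
· · · · · · · ·
· · · · · · · ·
· ♙ · · · · · ·
· · · · · · · ·
♙ · ♙ ♙ ♙ ♙ ♙ ♙
♖ ♘ ♗ ♕ ♔ ♗ ♘ ♖


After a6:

♜ ♞ ♝ ♛ ♚ ♝ ♞ ♜
· ♟ ♟ ♟ ♟ ♟ ♟ ♟
♟ · · · · · · ·
· · · · · · · ·
· ♙ · · · · · ·
· · · · · · · ·
♙ · ♙ ♙ ♙ ♙ ♙ ♙
♖ ♘ ♗ ♕ ♔ ♗ ♘ ♖


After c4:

♜ ♞ ♝ ♛ ♚ ♝ ♞ ♜
· ♟ ♟ ♟ ♟ ♟ ♟ ♟
♟ · · · · · · ·
· · · · · · · ·
· ♙ ♙ · · · · ·
· · · · · · · ·
♙ · · ♙ ♙ ♙ ♙ ♙
♖ ♘ ♗ ♕ ♔ ♗ ♘ ♖


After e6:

♜ ♞ ♝ ♛ ♚ ♝ ♞ ♜
· ♟ ♟ ♟ · ♟ ♟ ♟
♟ · · · ♟ · · ·
· · · · · · · ·
· ♙ ♙ · · · · ·
· · · · · · · ·
♙ · · ♙ ♙ ♙ ♙ ♙
♖ ♘ ♗ ♕ ♔ ♗ ♘ ♖


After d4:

♜ ♞ ♝ ♛ ♚ ♝ ♞ ♜
· ♟ ♟ ♟ · ♟ ♟ ♟
♟ · · · ♟ · · ·
· · · · · · · ·
· ♙ ♙ ♙ · · · ·
· · · · · · · ·
♙ · · · ♙ ♙ ♙ ♙
♖ ♘ ♗ ♕ ♔ ♗ ♘ ♖


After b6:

♜ ♞ ♝ ♛ ♚ ♝ ♞ ♜
· · ♟ ♟ · ♟ ♟ ♟
♟ ♟ · · ♟ · · ·
· · · · · · · ·
· ♙ ♙ ♙ · · · ·
· · · · · · · ·
♙ · · · ♙ ♙ ♙ ♙
♖ ♘ ♗ ♕ ♔ ♗ ♘ ♖



  a b c d e f g h
  ─────────────────
8│♜ ♞ ♝ ♛ ♚ ♝ ♞ ♜│8
7│· · ♟ ♟ · ♟ ♟ ♟│7
6│♟ ♟ · · ♟ · · ·│6
5│· · · · · · · ·│5
4│· ♙ ♙ ♙ · · · ·│4
3│· · · · · · · ·│3
2│♙ · · · ♙ ♙ ♙ ♙│2
1│♖ ♘ ♗ ♕ ♔ ♗ ♘ ♖│1
  ─────────────────
  a b c d e f g h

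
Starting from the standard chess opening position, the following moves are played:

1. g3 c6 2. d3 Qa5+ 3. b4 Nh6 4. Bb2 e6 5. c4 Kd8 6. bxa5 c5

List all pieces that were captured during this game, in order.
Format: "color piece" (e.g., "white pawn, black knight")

Tracking captures:
  bxa5: captured black queen

black queen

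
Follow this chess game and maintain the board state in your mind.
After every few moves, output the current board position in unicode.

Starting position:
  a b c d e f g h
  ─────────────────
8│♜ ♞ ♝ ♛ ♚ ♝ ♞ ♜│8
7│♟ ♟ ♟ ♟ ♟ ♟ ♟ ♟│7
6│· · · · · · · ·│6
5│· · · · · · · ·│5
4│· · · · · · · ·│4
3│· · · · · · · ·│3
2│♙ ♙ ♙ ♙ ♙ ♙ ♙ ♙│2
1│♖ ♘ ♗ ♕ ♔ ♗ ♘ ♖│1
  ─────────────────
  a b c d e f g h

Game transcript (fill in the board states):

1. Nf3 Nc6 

  a b c d e f g h
  ─────────────────
8│♜ · ♝ ♛ ♚ ♝ ♞ ♜│8
7│♟ ♟ ♟ ♟ ♟ ♟ ♟ ♟│7
6│· · ♞ · · · · ·│6
5│· · · · · · · ·│5
4│· · · · · · · ·│4
3│· · · · · ♘ · ·│3
2│♙ ♙ ♙ ♙ ♙ ♙ ♙ ♙│2
1│♖ ♘ ♗ ♕ ♔ ♗ · ♖│1
  ─────────────────
  a b c d e f g h

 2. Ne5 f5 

  a b c d e f g h
  ─────────────────
8│♜ · ♝ ♛ ♚ ♝ ♞ ♜│8
7│♟ ♟ ♟ ♟ ♟ · ♟ ♟│7
6│· · ♞ · · · · ·│6
5│· · · · ♘ ♟ · ·│5
4│· · · · · · · ·│4
3│· · · · · · · ·│3
2│♙ ♙ ♙ ♙ ♙ ♙ ♙ ♙│2
1│♖ ♘ ♗ ♕ ♔ ♗ · ♖│1
  ─────────────────
  a b c d e f g h

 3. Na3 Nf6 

  a b c d e f g h
  ─────────────────
8│♜ · ♝ ♛ ♚ ♝ · ♜│8
7│♟ ♟ ♟ ♟ ♟ · ♟ ♟│7
6│· · ♞ · · ♞ · ·│6
5│· · · · ♘ ♟ · ·│5
4│· · · · · · · ·│4
3│♘ · · · · · · ·│3
2│♙ ♙ ♙ ♙ ♙ ♙ ♙ ♙│2
1│♖ · ♗ ♕ ♔ ♗ · ♖│1
  ─────────────────
  a b c d e f g h

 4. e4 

  a b c d e f g h
  ─────────────────
8│♜ · ♝ ♛ ♚ ♝ · ♜│8
7│♟ ♟ ♟ ♟ ♟ · ♟ ♟│7
6│· · ♞ · · ♞ · ·│6
5│· · · · ♘ ♟ · ·│5
4│· · · · ♙ · · ·│4
3│♘ · · · · · · ·│3
2│♙ ♙ ♙ ♙ · ♙ ♙ ♙│2
1│♖ · ♗ ♕ ♔ ♗ · ♖│1
  ─────────────────
  a b c d e f g h


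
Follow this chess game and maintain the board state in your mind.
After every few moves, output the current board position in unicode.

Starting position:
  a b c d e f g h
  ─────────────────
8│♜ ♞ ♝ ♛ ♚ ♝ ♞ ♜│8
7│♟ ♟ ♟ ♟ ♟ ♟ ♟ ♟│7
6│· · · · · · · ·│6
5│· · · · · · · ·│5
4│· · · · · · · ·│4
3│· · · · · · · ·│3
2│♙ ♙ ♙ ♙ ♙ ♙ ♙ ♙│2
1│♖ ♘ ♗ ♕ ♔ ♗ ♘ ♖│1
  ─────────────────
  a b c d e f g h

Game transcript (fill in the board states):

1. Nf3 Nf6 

  a b c d e f g h
  ─────────────────
8│♜ ♞ ♝ ♛ ♚ ♝ · ♜│8
7│♟ ♟ ♟ ♟ ♟ ♟ ♟ ♟│7
6│· · · · · ♞ · ·│6
5│· · · · · · · ·│5
4│· · · · · · · ·│4
3│· · · · · ♘ · ·│3
2│♙ ♙ ♙ ♙ ♙ ♙ ♙ ♙│2
1│♖ ♘ ♗ ♕ ♔ ♗ · ♖│1
  ─────────────────
  a b c d e f g h

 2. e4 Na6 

  a b c d e f g h
  ─────────────────
8│♜ · ♝ ♛ ♚ ♝ · ♜│8
7│♟ ♟ ♟ ♟ ♟ ♟ ♟ ♟│7
6│♞ · · · · ♞ · ·│6
5│· · · · · · · ·│5
4│· · · · ♙ · · ·│4
3│· · · · · ♘ · ·│3
2│♙ ♙ ♙ ♙ · ♙ ♙ ♙│2
1│♖ ♘ ♗ ♕ ♔ ♗ · ♖│1
  ─────────────────
  a b c d e f g h

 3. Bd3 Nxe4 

  a b c d e f g h
  ─────────────────
8│♜ · ♝ ♛ ♚ ♝ · ♜│8
7│♟ ♟ ♟ ♟ ♟ ♟ ♟ ♟│7
6│♞ · · · · · · ·│6
5│· · · · · · · ·│5
4│· · · · ♞ · · ·│4
3│· · · ♗ · ♘ · ·│3
2│♙ ♙ ♙ ♙ · ♙ ♙ ♙│2
1│♖ ♘ ♗ ♕ ♔ · · ♖│1
  ─────────────────
  a b c d e f g h

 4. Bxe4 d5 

  a b c d e f g h
  ─────────────────
8│♜ · ♝ ♛ ♚ ♝ · ♜│8
7│♟ ♟ ♟ · ♟ ♟ ♟ ♟│7
6│♞ · · · · · · ·│6
5│· · · ♟ · · · ·│5
4│· · · · ♗ · · ·│4
3│· · · · · ♘ · ·│3
2│♙ ♙ ♙ ♙ · ♙ ♙ ♙│2
1│♖ ♘ ♗ ♕ ♔ · · ♖│1
  ─────────────────
  a b c d e f g h



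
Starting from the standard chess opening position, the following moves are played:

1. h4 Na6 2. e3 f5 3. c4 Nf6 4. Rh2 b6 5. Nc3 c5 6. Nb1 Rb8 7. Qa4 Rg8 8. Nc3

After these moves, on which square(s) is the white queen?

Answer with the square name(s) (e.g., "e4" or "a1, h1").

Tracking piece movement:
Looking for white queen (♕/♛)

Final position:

  a b c d e f g h
  ─────────────────
8│· ♜ ♝ ♛ ♚ ♝ ♜ ·│8
7│♟ · · ♟ ♟ · ♟ ♟│7
6│♞ ♟ · · · ♞ · ·│6
5│· · ♟ · · ♟ · ·│5
4│♕ · ♙ · · · · ♙│4
3│· · ♘ · ♙ · · ·│3
2│♙ ♙ · ♙ · ♙ ♙ ♖│2
1│♖ · ♗ · ♔ ♗ ♘ ·│1
  ─────────────────
  a b c d e f g h


a4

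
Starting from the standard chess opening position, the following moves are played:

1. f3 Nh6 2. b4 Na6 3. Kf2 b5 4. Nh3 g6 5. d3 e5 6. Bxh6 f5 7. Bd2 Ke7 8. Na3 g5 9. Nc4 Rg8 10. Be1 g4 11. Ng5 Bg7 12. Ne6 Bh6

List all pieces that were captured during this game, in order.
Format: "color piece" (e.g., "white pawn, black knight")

Tracking captures:
  Bxh6: captured black knight

black knight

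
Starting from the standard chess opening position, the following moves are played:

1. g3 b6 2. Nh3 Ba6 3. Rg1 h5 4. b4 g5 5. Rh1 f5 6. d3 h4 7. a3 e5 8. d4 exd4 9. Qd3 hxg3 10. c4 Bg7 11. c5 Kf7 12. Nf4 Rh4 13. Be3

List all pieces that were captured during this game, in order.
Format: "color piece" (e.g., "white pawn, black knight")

Tracking captures:
  exd4: captured white pawn
  hxg3: captured white pawn

white pawn, white pawn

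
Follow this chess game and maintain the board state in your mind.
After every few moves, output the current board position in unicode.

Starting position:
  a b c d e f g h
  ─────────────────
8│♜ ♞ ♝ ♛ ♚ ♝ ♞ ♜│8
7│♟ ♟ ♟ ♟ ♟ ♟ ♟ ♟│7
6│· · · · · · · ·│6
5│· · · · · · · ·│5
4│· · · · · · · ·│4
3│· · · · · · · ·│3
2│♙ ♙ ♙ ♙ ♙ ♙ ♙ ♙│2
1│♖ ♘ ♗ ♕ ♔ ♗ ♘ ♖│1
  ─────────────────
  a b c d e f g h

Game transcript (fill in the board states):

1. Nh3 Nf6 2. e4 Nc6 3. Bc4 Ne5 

  a b c d e f g h
  ─────────────────
8│♜ · ♝ ♛ ♚ ♝ · ♜│8
7│♟ ♟ ♟ ♟ ♟ ♟ ♟ ♟│7
6│· · · · · ♞ · ·│6
5│· · · · ♞ · · ·│5
4│· · ♗ · ♙ · · ·│4
3│· · · · · · · ♘│3
2│♙ ♙ ♙ ♙ · ♙ ♙ ♙│2
1│♖ ♘ ♗ ♕ ♔ · · ♖│1
  ─────────────────
  a b c d e f g h

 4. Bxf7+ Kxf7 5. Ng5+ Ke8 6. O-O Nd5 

  a b c d e f g h
  ─────────────────
8│♜ · ♝ ♛ ♚ ♝ · ♜│8
7│♟ ♟ ♟ ♟ ♟ · ♟ ♟│7
6│· · · · · · · ·│6
5│· · · ♞ ♞ · ♘ ·│5
4│· · · · ♙ · · ·│4
3│· · · · · · · ·│3
2│♙ ♙ ♙ ♙ · ♙ ♙ ♙│2
1│♖ ♘ ♗ ♕ · ♖ ♔ ·│1
  ─────────────────
  a b c d e f g h

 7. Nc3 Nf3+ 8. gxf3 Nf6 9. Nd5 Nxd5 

  a b c d e f g h
  ─────────────────
8│♜ · ♝ ♛ ♚ ♝ · ♜│8
7│♟ ♟ ♟ ♟ ♟ · ♟ ♟│7
6│· · · · · · · ·│6
5│· · · ♞ · · ♘ ·│5
4│· · · · ♙ · · ·│4
3│· · · · · ♙ · ·│3
2│♙ ♙ ♙ ♙ · ♙ · ♙│2
1│♖ · ♗ ♕ · ♖ ♔ ·│1
  ─────────────────
  a b c d e f g h

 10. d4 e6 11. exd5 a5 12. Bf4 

  a b c d e f g h
  ─────────────────
8│♜ · ♝ ♛ ♚ ♝ · ♜│8
7│· ♟ ♟ ♟ · · ♟ ♟│7
6│· · · · ♟ · · ·│6
5│♟ · · ♙ · · ♘ ·│5
4│· · · ♙ · ♗ · ·│4
3│· · · · · ♙ · ·│3
2│♙ ♙ ♙ · · ♙ · ♙│2
1│♖ · · ♕ · ♖ ♔ ·│1
  ─────────────────
  a b c d e f g h


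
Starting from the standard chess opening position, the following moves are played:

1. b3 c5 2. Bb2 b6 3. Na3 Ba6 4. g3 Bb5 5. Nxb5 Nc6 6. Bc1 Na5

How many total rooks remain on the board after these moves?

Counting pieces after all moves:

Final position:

  a b c d e f g h
  ─────────────────
8│♜ · · ♛ ♚ ♝ ♞ ♜│8
7│♟ · · ♟ ♟ ♟ ♟ ♟│7
6│· ♟ · · · · · ·│6
5│♞ ♘ ♟ · · · · ·│5
4│· · · · · · · ·│4
3│· ♙ · · · · ♙ ·│3
2│♙ · ♙ ♙ ♙ ♙ · ♙│2
1│♖ · ♗ ♕ ♔ ♗ ♘ ♖│1
  ─────────────────
  a b c d e f g h


4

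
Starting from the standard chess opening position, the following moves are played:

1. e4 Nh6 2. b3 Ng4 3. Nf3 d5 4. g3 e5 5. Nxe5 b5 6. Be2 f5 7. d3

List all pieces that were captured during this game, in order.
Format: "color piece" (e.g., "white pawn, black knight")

Tracking captures:
  Nxe5: captured black pawn

black pawn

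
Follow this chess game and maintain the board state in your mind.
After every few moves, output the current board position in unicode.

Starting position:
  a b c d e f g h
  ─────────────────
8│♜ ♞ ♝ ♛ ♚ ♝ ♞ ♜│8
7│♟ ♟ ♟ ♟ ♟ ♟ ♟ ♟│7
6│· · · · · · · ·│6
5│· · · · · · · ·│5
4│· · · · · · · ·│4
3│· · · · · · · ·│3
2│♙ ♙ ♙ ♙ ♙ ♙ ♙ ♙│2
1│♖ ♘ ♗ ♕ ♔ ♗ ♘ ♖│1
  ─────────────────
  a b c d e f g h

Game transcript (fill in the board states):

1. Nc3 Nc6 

  a b c d e f g h
  ─────────────────
8│♜ · ♝ ♛ ♚ ♝ ♞ ♜│8
7│♟ ♟ ♟ ♟ ♟ ♟ ♟ ♟│7
6│· · ♞ · · · · ·│6
5│· · · · · · · ·│5
4│· · · · · · · ·│4
3│· · ♘ · · · · ·│3
2│♙ ♙ ♙ ♙ ♙ ♙ ♙ ♙│2
1│♖ · ♗ ♕ ♔ ♗ ♘ ♖│1
  ─────────────────
  a b c d e f g h

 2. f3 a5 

  a b c d e f g h
  ─────────────────
8│♜ · ♝ ♛ ♚ ♝ ♞ ♜│8
7│· ♟ ♟ ♟ ♟ ♟ ♟ ♟│7
6│· · ♞ · · · · ·│6
5│♟ · · · · · · ·│5
4│· · · · · · · ·│4
3│· · ♘ · · ♙ · ·│3
2│♙ ♙ ♙ ♙ ♙ · ♙ ♙│2
1│♖ · ♗ ♕ ♔ ♗ ♘ ♖│1
  ─────────────────
  a b c d e f g h

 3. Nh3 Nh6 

  a b c d e f g h
  ─────────────────
8│♜ · ♝ ♛ ♚ ♝ · ♜│8
7│· ♟ ♟ ♟ ♟ ♟ ♟ ♟│7
6│· · ♞ · · · · ♞│6
5│♟ · · · · · · ·│5
4│· · · · · · · ·│4
3│· · ♘ · · ♙ · ♘│3
2│♙ ♙ ♙ ♙ ♙ · ♙ ♙│2
1│♖ · ♗ ♕ ♔ ♗ · ♖│1
  ─────────────────
  a b c d e f g h

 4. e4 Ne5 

  a b c d e f g h
  ─────────────────
8│♜ · ♝ ♛ ♚ ♝ · ♜│8
7│· ♟ ♟ ♟ ♟ ♟ ♟ ♟│7
6│· · · · · · · ♞│6
5│♟ · · · ♞ · · ·│5
4│· · · · ♙ · · ·│4
3│· · ♘ · · ♙ · ♘│3
2│♙ ♙ ♙ ♙ · · ♙ ♙│2
1│♖ · ♗ ♕ ♔ ♗ · ♖│1
  ─────────────────
  a b c d e f g h

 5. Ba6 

  a b c d e f g h
  ─────────────────
8│♜ · ♝ ♛ ♚ ♝ · ♜│8
7│· ♟ ♟ ♟ ♟ ♟ ♟ ♟│7
6│♗ · · · · · · ♞│6
5│♟ · · · ♞ · · ·│5
4│· · · · ♙ · · ·│4
3│· · ♘ · · ♙ · ♘│3
2│♙ ♙ ♙ ♙ · · ♙ ♙│2
1│♖ · ♗ ♕ ♔ · · ♖│1
  ─────────────────
  a b c d e f g h


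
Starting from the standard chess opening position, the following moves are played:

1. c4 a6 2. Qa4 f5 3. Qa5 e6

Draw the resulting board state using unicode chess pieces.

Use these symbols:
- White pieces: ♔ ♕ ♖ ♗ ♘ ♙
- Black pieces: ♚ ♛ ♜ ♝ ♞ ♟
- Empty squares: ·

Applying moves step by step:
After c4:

♜ ♞ ♝ ♛ ♚ ♝ ♞ ♜
♟ ♟ ♟ ♟ ♟ ♟ ♟ ♟
· · · · · · · ·
· · · · · · · ·
· · ♙ · · · · ·
· · · · · · · ·
♙ ♙ · ♙ ♙ ♙ ♙ ♙
♖ ♘ ♗ ♕ ♔ ♗ ♘ ♖


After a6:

♜ ♞ ♝ ♛ ♚ ♝ ♞ ♜
· ♟ ♟ ♟ ♟ ♟ ♟ ♟
♟ · · · · · · ·
· · · · · · · ·
· · ♙ · · · · ·
· · · · · · · ·
♙ ♙ · ♙ ♙ ♙ ♙ ♙
♖ ♘ ♗ ♕ ♔ ♗ ♘ ♖


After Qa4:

♜ ♞ ♝ ♛ ♚ ♝ ♞ ♜
· ♟ ♟ ♟ ♟ ♟ ♟ ♟
♟ · · · · · · ·
· · · · · · · ·
♕ · ♙ · · · · ·
· · · · · · · ·
♙ ♙ · ♙ ♙ ♙ ♙ ♙
♖ ♘ ♗ · ♔ ♗ ♘ ♖


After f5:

♜ ♞ ♝ ♛ ♚ ♝ ♞ ♜
· ♟ ♟ ♟ ♟ · ♟ ♟
♟ · · · · · · ·
· · · · · ♟ · ·
♕ · ♙ · · · · ·
· · · · · · · ·
♙ ♙ · ♙ ♙ ♙ ♙ ♙
♖ ♘ ♗ · ♔ ♗ ♘ ♖


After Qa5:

♜ ♞ ♝ ♛ ♚ ♝ ♞ ♜
· ♟ ♟ ♟ ♟ · ♟ ♟
♟ · · · · · · ·
♕ · · · · ♟ · ·
· · ♙ · · · · ·
· · · · · · · ·
♙ ♙ · ♙ ♙ ♙ ♙ ♙
♖ ♘ ♗ · ♔ ♗ ♘ ♖


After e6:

♜ ♞ ♝ ♛ ♚ ♝ ♞ ♜
· ♟ ♟ ♟ · · ♟ ♟
♟ · · · ♟ · · ·
♕ · · · · ♟ · ·
· · ♙ · · · · ·
· · · · · · · ·
♙ ♙ · ♙ ♙ ♙ ♙ ♙
♖ ♘ ♗ · ♔ ♗ ♘ ♖



  a b c d e f g h
  ─────────────────
8│♜ ♞ ♝ ♛ ♚ ♝ ♞ ♜│8
7│· ♟ ♟ ♟ · · ♟ ♟│7
6│♟ · · · ♟ · · ·│6
5│♕ · · · · ♟ · ·│5
4│· · ♙ · · · · ·│4
3│· · · · · · · ·│3
2│♙ ♙ · ♙ ♙ ♙ ♙ ♙│2
1│♖ ♘ ♗ · ♔ ♗ ♘ ♖│1
  ─────────────────
  a b c d e f g h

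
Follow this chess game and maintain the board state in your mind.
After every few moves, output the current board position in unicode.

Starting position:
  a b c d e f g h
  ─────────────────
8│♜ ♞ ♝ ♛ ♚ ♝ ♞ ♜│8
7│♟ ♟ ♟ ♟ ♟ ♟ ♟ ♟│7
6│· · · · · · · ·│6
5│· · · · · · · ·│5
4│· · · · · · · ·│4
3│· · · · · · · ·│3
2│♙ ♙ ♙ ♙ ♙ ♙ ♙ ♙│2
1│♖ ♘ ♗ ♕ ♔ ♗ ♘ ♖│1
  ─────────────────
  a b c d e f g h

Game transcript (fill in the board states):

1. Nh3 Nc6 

  a b c d e f g h
  ─────────────────
8│♜ · ♝ ♛ ♚ ♝ ♞ ♜│8
7│♟ ♟ ♟ ♟ ♟ ♟ ♟ ♟│7
6│· · ♞ · · · · ·│6
5│· · · · · · · ·│5
4│· · · · · · · ·│4
3│· · · · · · · ♘│3
2│♙ ♙ ♙ ♙ ♙ ♙ ♙ ♙│2
1│♖ ♘ ♗ ♕ ♔ ♗ · ♖│1
  ─────────────────
  a b c d e f g h

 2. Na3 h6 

  a b c d e f g h
  ─────────────────
8│♜ · ♝ ♛ ♚ ♝ ♞ ♜│8
7│♟ ♟ ♟ ♟ ♟ ♟ ♟ ·│7
6│· · ♞ · · · · ♟│6
5│· · · · · · · ·│5
4│· · · · · · · ·│4
3│♘ · · · · · · ♘│3
2│♙ ♙ ♙ ♙ ♙ ♙ ♙ ♙│2
1│♖ · ♗ ♕ ♔ ♗ · ♖│1
  ─────────────────
  a b c d e f g h

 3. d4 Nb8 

  a b c d e f g h
  ─────────────────
8│♜ ♞ ♝ ♛ ♚ ♝ ♞ ♜│8
7│♟ ♟ ♟ ♟ ♟ ♟ ♟ ·│7
6│· · · · · · · ♟│6
5│· · · · · · · ·│5
4│· · · ♙ · · · ·│4
3│♘ · · · · · · ♘│3
2│♙ ♙ ♙ · ♙ ♙ ♙ ♙│2
1│♖ · ♗ ♕ ♔ ♗ · ♖│1
  ─────────────────
  a b c d e f g h



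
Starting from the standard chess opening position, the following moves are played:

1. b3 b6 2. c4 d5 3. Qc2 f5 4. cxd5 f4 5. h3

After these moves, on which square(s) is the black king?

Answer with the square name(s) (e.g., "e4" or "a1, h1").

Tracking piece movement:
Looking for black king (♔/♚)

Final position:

  a b c d e f g h
  ─────────────────
8│♜ ♞ ♝ ♛ ♚ ♝ ♞ ♜│8
7│♟ · ♟ · ♟ · ♟ ♟│7
6│· ♟ · · · · · ·│6
5│· · · ♙ · · · ·│5
4│· · · · · ♟ · ·│4
3│· ♙ · · · · · ♙│3
2│♙ · ♕ ♙ ♙ ♙ ♙ ·│2
1│♖ ♘ ♗ · ♔ ♗ ♘ ♖│1
  ─────────────────
  a b c d e f g h


e8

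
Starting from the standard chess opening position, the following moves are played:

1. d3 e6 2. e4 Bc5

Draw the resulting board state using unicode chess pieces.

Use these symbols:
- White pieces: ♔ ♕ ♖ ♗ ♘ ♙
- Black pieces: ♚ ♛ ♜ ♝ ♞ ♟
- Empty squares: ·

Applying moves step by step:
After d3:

♜ ♞ ♝ ♛ ♚ ♝ ♞ ♜
♟ ♟ ♟ ♟ ♟ ♟ ♟ ♟
· · · · · · · ·
· · · · · · · ·
· · · · · · · ·
· · · ♙ · · · ·
♙ ♙ ♙ · ♙ ♙ ♙ ♙
♖ ♘ ♗ ♕ ♔ ♗ ♘ ♖


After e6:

♜ ♞ ♝ ♛ ♚ ♝ ♞ ♜
♟ ♟ ♟ ♟ · ♟ ♟ ♟
· · · · ♟ · · ·
· · · · · · · ·
· · · · · · · ·
· · · ♙ · · · ·
♙ ♙ ♙ · ♙ ♙ ♙ ♙
♖ ♘ ♗ ♕ ♔ ♗ ♘ ♖


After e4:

♜ ♞ ♝ ♛ ♚ ♝ ♞ ♜
♟ ♟ ♟ ♟ · ♟ ♟ ♟
· · · · ♟ · · ·
· · · · · · · ·
· · · · ♙ · · ·
· · · ♙ · · · ·
♙ ♙ ♙ · · ♙ ♙ ♙
♖ ♘ ♗ ♕ ♔ ♗ ♘ ♖


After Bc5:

♜ ♞ ♝ ♛ ♚ · ♞ ♜
♟ ♟ ♟ ♟ · ♟ ♟ ♟
· · · · ♟ · · ·
· · ♝ · · · · ·
· · · · ♙ · · ·
· · · ♙ · · · ·
♙ ♙ ♙ · · ♙ ♙ ♙
♖ ♘ ♗ ♕ ♔ ♗ ♘ ♖



  a b c d e f g h
  ─────────────────
8│♜ ♞ ♝ ♛ ♚ · ♞ ♜│8
7│♟ ♟ ♟ ♟ · ♟ ♟ ♟│7
6│· · · · ♟ · · ·│6
5│· · ♝ · · · · ·│5
4│· · · · ♙ · · ·│4
3│· · · ♙ · · · ·│3
2│♙ ♙ ♙ · · ♙ ♙ ♙│2
1│♖ ♘ ♗ ♕ ♔ ♗ ♘ ♖│1
  ─────────────────
  a b c d e f g h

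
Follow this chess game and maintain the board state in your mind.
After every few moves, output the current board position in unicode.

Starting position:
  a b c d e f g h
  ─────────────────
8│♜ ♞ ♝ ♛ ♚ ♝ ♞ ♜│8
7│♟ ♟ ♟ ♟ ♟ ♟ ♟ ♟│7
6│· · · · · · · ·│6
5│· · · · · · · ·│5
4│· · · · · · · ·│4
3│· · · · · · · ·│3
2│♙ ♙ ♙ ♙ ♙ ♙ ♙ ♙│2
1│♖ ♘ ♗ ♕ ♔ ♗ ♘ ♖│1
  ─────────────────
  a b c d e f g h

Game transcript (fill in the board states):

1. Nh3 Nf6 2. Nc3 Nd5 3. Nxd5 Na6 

  a b c d e f g h
  ─────────────────
8│♜ · ♝ ♛ ♚ ♝ · ♜│8
7│♟ ♟ ♟ ♟ ♟ ♟ ♟ ♟│7
6│♞ · · · · · · ·│6
5│· · · ♘ · · · ·│5
4│· · · · · · · ·│4
3│· · · · · · · ♘│3
2│♙ ♙ ♙ ♙ ♙ ♙ ♙ ♙│2
1│♖ · ♗ ♕ ♔ ♗ · ♖│1
  ─────────────────
  a b c d e f g h

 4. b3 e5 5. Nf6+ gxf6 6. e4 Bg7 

  a b c d e f g h
  ─────────────────
8│♜ · ♝ ♛ ♚ · · ♜│8
7│♟ ♟ ♟ ♟ · ♟ ♝ ♟│7
6│♞ · · · · ♟ · ·│6
5│· · · · ♟ · · ·│5
4│· · · · ♙ · · ·│4
3│· ♙ · · · · · ♘│3
2│♙ · ♙ ♙ · ♙ ♙ ♙│2
1│♖ · ♗ ♕ ♔ ♗ · ♖│1
  ─────────────────
  a b c d e f g h

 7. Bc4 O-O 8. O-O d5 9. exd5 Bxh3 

  a b c d e f g h
  ─────────────────
8│♜ · · ♛ · ♜ ♚ ·│8
7│♟ ♟ ♟ · · ♟ ♝ ♟│7
6│♞ · · · · ♟ · ·│6
5│· · · ♙ ♟ · · ·│5
4│· · ♗ · · · · ·│4
3│· ♙ · · · · · ♝│3
2│♙ · ♙ ♙ · ♙ ♙ ♙│2
1│♖ · ♗ ♕ · ♖ ♔ ·│1
  ─────────────────
  a b c d e f g h

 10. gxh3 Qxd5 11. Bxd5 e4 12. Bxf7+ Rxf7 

  a b c d e f g h
  ─────────────────
8│♜ · · · · · ♚ ·│8
7│♟ ♟ ♟ · · ♜ ♝ ♟│7
6│♞ · · · · ♟ · ·│6
5│· · · · · · · ·│5
4│· · · · ♟ · · ·│4
3│· ♙ · · · · · ♙│3
2│♙ · ♙ ♙ · ♙ · ♙│2
1│♖ · ♗ ♕ · ♖ ♔ ·│1
  ─────────────────
  a b c d e f g h

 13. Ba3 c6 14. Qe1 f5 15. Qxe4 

  a b c d e f g h
  ─────────────────
8│♜ · · · · · ♚ ·│8
7│♟ ♟ · · · ♜ ♝ ♟│7
6│♞ · ♟ · · · · ·│6
5│· · · · · ♟ · ·│5
4│· · · · ♕ · · ·│4
3│♗ ♙ · · · · · ♙│3
2│♙ · ♙ ♙ · ♙ · ♙│2
1│♖ · · · · ♖ ♔ ·│1
  ─────────────────
  a b c d e f g h
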